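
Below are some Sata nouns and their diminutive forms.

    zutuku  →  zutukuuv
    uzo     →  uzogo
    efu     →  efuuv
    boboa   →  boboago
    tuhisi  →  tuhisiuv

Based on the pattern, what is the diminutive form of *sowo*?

sowogo

The suffix is conditioned by the last vowel: -uv when the last vowel of the stem is a high vowel (*zutuku*, *efu*, *tuhisi*); -go when the last vowel of the stem is a non-high vowel (*uzo*, *boboa*).
The last vowel of *sowo* is /o/, which is a non-high vowel, so the suffix is -go, giving *sowogo*.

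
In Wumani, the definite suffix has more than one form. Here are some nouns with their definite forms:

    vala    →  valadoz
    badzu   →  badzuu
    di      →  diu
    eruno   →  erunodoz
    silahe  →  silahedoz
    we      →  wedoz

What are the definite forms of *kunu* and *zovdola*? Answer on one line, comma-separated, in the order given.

The alternation tracks the last vowel of the stem — -u when the last vowel of the stem is a high vowel (*badzu*, *di*); -doz when the last vowel of the stem is a non-high vowel (*vala*, *eruno*, *silahe*, *we*).
Since the last vowel of *kunu* is /u/ (a high vowel), it takes -u, giving *kunuu*.
Since the last vowel of *zovdola* is /a/ (a non-high vowel), it takes -doz, giving *zovdoladoz*.

kunuu, zovdoladoz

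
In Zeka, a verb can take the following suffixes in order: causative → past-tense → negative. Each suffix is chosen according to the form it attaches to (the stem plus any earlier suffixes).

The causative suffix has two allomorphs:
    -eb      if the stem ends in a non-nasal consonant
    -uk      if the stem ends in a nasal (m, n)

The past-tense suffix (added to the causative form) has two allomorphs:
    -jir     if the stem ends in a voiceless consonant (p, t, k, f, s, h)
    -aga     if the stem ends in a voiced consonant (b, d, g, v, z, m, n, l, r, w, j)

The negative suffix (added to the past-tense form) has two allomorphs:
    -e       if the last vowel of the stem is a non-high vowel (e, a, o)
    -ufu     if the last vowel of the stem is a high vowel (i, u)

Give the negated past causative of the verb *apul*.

apulebagae

*apul* — final consonant /l/ (non-nasal) → -eb → *apuleb*.
The causative form *apuleb* — final consonant /b/ (voiced) → -aga → *apulebaga*.
The last vowel of the past-tense form *apulebaga* is /a/, which is a non-high vowel, so the negative suffix is -e, giving *apulebagae*.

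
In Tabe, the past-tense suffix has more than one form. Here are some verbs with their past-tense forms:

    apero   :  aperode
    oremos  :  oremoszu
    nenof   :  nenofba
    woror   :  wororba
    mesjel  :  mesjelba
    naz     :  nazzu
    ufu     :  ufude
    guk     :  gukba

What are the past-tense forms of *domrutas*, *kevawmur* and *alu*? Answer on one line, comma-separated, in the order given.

The pattern is sibilance of the final sound: -zu when the stem ends in a sibilant (*oremos*, *naz*); -ba when the stem ends in a non-sibilant consonant (*nenof*, *woror*, *mesjel*, *guk*); -de when the stem ends in a vowel (*apero*, *ufu*).
The final sound of *domrutas* is /s/, which is a sibilant, so the suffix is -zu, giving *domrutaszu*.
*kevawmur*: final sound = /r/, a non-sibilant consonant → -ba → *kevawmurba*.
*alu*: final sound = /u/, a vowel → -de → *alude*.

domrutaszu, kevawmurba, alude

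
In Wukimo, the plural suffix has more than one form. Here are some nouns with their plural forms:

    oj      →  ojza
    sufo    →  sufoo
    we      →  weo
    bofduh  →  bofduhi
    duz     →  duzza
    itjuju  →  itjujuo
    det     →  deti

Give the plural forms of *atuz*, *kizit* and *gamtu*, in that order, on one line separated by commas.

The pattern is voicing of the final sound: -i when the stem ends in a voiceless consonant (*bofduh*, *det*); -za when the stem ends in a voiced consonant (*oj*, *duz*); -o when the stem ends in a vowel (*sufo*, *we*, *itjuju*).
The final sound of *atuz* is /z/, which is a voiced consonant, so the suffix is -za, giving *atuzza*.
Since the final sound of *kizit* is /t/ (a voiceless consonant), it takes -i, giving *kiziti*.
Since the final sound of *gamtu* is /u/ (a vowel), it takes -o, giving *gamtuo*.

atuzza, kiziti, gamtuo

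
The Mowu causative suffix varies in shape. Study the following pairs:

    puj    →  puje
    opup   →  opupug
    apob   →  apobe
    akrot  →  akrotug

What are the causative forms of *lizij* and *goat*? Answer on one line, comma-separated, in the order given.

lizije, goatug

The alternation tracks the final consonant of the stem — -ug when the stem ends in a voiceless consonant (*opup*, *akrot*); -e when the stem ends in a voiced consonant (*puj*, *apob*).
*lizij* — final consonant /j/ (voiced) → -e → *lizije*.
The final consonant of *goat* is /t/, which is voiceless, so the suffix is -ug, giving *goatug*.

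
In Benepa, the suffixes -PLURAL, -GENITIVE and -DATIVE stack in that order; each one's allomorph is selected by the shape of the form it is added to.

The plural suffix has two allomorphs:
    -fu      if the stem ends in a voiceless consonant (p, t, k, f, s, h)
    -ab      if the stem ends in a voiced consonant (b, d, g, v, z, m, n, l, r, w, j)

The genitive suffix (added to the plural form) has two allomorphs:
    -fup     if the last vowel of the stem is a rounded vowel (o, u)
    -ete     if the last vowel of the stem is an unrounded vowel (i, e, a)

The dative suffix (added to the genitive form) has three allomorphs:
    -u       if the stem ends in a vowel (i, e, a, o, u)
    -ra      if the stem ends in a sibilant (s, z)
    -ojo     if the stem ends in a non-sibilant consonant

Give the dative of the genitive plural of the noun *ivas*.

Since the final consonant of *ivas* is /s/ (voiceless), it takes -fu, giving *ivasfu*.
Since the last vowel of the plural form *ivasfu* is /u/ (a rounded vowel), it takes -fup, giving *ivasfufup*.
Since the final sound of the genitive form *ivasfufup* is /p/ (a non-sibilant consonant), it takes -ojo, giving *ivasfufupojo*.

ivasfufupojo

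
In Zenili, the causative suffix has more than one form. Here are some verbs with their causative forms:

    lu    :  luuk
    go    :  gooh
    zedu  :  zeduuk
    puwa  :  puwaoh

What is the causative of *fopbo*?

The pattern is height harmony: -uk when the last vowel of the stem is a high vowel (*lu*, *zedu*); -oh when the last vowel of the stem is a non-high vowel (*go*, *puwa*).
*fopbo*: last vowel = /o/, a non-high vowel → -oh → *fopbooh*.

fopbooh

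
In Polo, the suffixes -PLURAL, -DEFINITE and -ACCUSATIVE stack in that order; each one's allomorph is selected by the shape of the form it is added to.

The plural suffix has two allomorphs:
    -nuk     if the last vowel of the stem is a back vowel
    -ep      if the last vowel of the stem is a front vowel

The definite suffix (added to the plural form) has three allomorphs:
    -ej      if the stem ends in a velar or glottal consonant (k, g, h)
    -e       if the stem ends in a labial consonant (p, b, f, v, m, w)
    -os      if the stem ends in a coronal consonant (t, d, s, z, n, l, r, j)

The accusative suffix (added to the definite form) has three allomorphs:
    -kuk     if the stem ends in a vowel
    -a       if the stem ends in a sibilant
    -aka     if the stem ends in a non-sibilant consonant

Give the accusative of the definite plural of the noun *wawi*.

*wawi*: last vowel = /i/, a front vowel → -ep → *wawiep*.
The plural form *wawiep*: final consonant = /p/, labial → -e → *wawiepe*.
The definite form *wawiepe* — final sound /e/ (a vowel) → -kuk → *wawiepekuk*.

wawiepekuk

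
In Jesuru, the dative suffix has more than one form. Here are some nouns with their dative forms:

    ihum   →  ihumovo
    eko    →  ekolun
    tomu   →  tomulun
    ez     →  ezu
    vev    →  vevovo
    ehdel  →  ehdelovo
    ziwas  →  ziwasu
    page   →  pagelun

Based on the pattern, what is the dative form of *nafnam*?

The alternation tracks the final sound of the stem — -u when the stem ends in a sibilant (*ez*, *ziwas*); -ovo when the stem ends in a non-sibilant consonant (*ihum*, *vev*, *ehdel*); -lun when the stem ends in a vowel (*eko*, *tomu*, *page*).
Since the final sound of *nafnam* is /m/ (a non-sibilant consonant), it takes -ovo, giving *nafnamovo*.

nafnamovo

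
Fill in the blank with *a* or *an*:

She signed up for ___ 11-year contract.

an

The indefinite article is chosen by the initial *sound* of the following word, not its spelling.
The number *11* is spoken "eleven", beginning with /ɪˈlɛvən/ — a vowel sound.
So the article is *an*: She signed up for an 11-year contract.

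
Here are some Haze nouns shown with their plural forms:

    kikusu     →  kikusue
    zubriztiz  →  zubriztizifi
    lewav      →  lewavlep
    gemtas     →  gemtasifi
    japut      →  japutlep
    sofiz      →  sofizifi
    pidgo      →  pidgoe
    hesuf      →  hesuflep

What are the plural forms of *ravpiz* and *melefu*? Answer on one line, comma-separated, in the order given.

The alternation tracks the final sound of the stem — -ifi when the stem ends in a sibilant (*zubriztiz*, *gemtas*, *sofiz*); -lep when the stem ends in a non-sibilant consonant (*lewav*, *japut*, *hesuf*); -e when the stem ends in a vowel (*kikusu*, *pidgo*).
The final sound of *ravpiz* is /z/, which is a sibilant, so the suffix is -ifi, giving *ravpizifi*.
The final sound of *melefu* is /u/, which is a vowel, so the suffix is -e, giving *melefue*.

ravpizifi, melefue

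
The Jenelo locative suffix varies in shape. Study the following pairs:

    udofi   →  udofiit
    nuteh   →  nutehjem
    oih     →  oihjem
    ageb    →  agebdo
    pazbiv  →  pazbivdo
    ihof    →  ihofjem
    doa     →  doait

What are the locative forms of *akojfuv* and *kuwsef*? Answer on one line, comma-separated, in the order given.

akojfuvdo, kuwsefjem

The alternation tracks the final sound of the stem — -jem when the stem ends in a voiceless consonant (*nuteh*, *oih*, *ihof*); -do when the stem ends in a voiced consonant (*ageb*, *pazbiv*); -it when the stem ends in a vowel (*udofi*, *doa*).
Since the final sound of *akojfuv* is /v/ (a voiced consonant), it takes -do, giving *akojfuvdo*.
The final sound of *kuwsef* is /f/, which is a voiceless consonant, so the suffix is -jem, giving *kuwsefjem*.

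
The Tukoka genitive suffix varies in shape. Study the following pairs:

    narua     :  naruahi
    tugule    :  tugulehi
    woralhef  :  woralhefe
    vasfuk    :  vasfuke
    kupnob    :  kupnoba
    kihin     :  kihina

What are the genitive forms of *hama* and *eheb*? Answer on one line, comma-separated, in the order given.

hamahi, eheba

The pattern is voicing of the final sound: -e when the stem ends in a voiceless consonant (*woralhef*, *vasfuk*); -a when the stem ends in a voiced consonant (*kupnob*, *kihin*); -hi when the stem ends in a vowel (*narua*, *tugule*).
*hama*: final sound = /a/, a vowel → -hi → *hamahi*.
The final sound of *eheb* is /b/, which is a voiced consonant, so the suffix is -a, giving *eheba*.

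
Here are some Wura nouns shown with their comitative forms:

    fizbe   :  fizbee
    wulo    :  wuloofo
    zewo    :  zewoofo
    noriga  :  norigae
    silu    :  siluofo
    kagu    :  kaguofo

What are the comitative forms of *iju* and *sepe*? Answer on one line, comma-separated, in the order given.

Looking at the last vowel of each stem: -ofo when the last vowel of the stem is a rounded vowel (*wulo*, *zewo*, *silu*, *kagu*); -e when the last vowel of the stem is an unrounded vowel (*fizbe*, *noriga*).
Since the last vowel of *iju* is /u/ (a rounded vowel), it takes -ofo, giving *ijuofo*.
The last vowel of *sepe* is /e/, which is an unrounded vowel, so the suffix is -e, giving *sepee*.

ijuofo, sepee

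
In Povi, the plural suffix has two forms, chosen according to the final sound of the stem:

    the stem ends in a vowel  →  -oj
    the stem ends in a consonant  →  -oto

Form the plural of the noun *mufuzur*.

mufuzuroto

*mufuzur*: final sound = /r/, a consonant → -oto → *mufuzuroto*.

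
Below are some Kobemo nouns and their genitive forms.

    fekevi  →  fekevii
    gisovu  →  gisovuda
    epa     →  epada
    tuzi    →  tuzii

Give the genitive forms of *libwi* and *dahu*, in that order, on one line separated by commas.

libwii, dahuda

Looking at the last vowel of each stem: -i when the last vowel of the stem is a front vowel (*fekevi*, *tuzi*); -da when the last vowel of the stem is a back vowel (*gisovu*, *epa*).
The last vowel of *libwi* is /i/, which is a front vowel, so the suffix is -i, giving *libwii*.
*dahu*: last vowel = /u/, a back vowel → -da → *dahuda*.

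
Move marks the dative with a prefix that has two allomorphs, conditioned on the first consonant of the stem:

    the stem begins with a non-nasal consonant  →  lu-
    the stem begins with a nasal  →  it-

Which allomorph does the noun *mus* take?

it-

*mus*: first consonant = /m/, a nasal → it-.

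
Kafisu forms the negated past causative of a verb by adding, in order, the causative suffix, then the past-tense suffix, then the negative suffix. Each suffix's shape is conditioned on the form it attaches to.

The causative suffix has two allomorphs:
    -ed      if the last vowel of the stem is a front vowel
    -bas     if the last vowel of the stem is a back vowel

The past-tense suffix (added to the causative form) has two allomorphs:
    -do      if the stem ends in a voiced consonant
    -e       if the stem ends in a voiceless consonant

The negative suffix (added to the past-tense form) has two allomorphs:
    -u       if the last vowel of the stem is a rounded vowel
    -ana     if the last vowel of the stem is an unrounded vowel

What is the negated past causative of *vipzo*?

vipzobaseana

*vipzo*: last vowel = /o/, a back vowel → -bas → *vipzobas*.
Since the final consonant of the causative form *vipzobas* is /s/ (voiceless), it takes -e, giving *vipzobase*.
Since the last vowel of the past-tense form *vipzobase* is /e/ (an unrounded vowel), it takes -ana, giving *vipzobaseana*.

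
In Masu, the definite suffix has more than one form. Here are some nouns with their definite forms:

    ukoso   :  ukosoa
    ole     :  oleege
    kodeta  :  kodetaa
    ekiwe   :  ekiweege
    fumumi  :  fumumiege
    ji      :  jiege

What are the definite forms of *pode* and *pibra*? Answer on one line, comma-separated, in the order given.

podeege, pibraa

The suffix is conditioned by the last vowel: -ege when the last vowel of the stem is a front vowel (*ole*, *ekiwe*, *fumumi*, *ji*); -a when the last vowel of the stem is a back vowel (*ukoso*, *kodeta*).
*pode* — last vowel /e/ (a front vowel) → -ege → *podeege*.
*pibra* — last vowel /a/ (a back vowel) → -a → *pibraa*.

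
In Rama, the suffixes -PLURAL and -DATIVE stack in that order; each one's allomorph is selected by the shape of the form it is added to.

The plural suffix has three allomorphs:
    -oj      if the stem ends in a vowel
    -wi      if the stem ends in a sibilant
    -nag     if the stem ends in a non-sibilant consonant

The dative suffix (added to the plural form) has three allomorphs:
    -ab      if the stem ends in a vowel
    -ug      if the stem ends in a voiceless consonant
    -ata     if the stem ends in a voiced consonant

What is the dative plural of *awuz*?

*awuz*: final sound = /z/, a sibilant → -wi → *awuzwi*.
The plural form *awuzwi*: final sound = /i/, a vowel → -ab → *awuzwiab*.

awuzwiab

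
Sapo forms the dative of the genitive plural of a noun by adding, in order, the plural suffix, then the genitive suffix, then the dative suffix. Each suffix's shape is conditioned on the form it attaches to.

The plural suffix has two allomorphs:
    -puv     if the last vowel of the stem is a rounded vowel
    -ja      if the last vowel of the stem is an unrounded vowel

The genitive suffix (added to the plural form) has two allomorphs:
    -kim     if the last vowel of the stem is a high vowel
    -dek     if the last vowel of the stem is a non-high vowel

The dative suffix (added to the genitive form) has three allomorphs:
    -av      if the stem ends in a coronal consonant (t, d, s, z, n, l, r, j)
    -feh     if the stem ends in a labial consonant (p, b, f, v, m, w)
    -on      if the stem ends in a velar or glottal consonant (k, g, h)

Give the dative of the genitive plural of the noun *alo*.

Since the last vowel of *alo* is /o/ (a rounded vowel), it takes -puv, giving *alopuv*.
The plural form *alopuv*: last vowel = /u/, a high vowel → -kim → *alopuvkim*.
The genitive form *alopuvkim*: final consonant = /m/, labial → -feh → *alopuvkimfeh*.

alopuvkimfeh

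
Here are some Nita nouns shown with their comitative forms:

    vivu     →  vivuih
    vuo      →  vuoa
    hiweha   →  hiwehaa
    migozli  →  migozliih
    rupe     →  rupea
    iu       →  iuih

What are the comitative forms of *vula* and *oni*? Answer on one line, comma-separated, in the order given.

vulaa, oniih

The pattern is height harmony: -ih when the last vowel of the stem is a high vowel (*vivu*, *migozli*, *iu*); -a when the last vowel of the stem is a non-high vowel (*vuo*, *hiweha*, *rupe*).
*vula* — last vowel /a/ (a non-high vowel) → -a → *vulaa*.
Since the last vowel of *oni* is /i/ (a high vowel), it takes -ih, giving *oniih*.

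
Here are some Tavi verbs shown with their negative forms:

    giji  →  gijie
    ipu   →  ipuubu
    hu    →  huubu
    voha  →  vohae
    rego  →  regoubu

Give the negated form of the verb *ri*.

rie

The suffix is conditioned by the last vowel: -ubu when the last vowel of the stem is a rounded vowel (*ipu*, *hu*, *rego*); -e when the last vowel of the stem is an unrounded vowel (*giji*, *voha*).
*ri* — last vowel /i/ (an unrounded vowel) → -e → *rie*.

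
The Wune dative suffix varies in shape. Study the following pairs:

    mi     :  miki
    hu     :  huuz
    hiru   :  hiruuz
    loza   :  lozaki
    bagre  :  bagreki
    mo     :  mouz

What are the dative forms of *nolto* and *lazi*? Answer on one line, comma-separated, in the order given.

noltouz, laziki

The suffix is conditioned by the last vowel: -uz when the last vowel of the stem is a rounded vowel (*hu*, *hiru*, *mo*); -ki when the last vowel of the stem is an unrounded vowel (*mi*, *loza*, *bagre*).
*nolto*: last vowel = /o/, a rounded vowel → -uz → *noltouz*.
*lazi* — last vowel /i/ (an unrounded vowel) → -ki → *laziki*.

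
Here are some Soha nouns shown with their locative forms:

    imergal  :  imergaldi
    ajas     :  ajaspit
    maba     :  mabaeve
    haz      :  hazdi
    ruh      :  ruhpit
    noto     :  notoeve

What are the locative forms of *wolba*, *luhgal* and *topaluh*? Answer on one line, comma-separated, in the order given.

wolbaeve, luhgaldi, topaluhpit

Looking at the final sound of each stem: -pit when the stem ends in a voiceless consonant (*ajas*, *ruh*); -di when the stem ends in a voiced consonant (*imergal*, *haz*); -eve when the stem ends in a vowel (*maba*, *noto*).
*wolba* — final sound /a/ (a vowel) → -eve → *wolbaeve*.
Since the final sound of *luhgal* is /l/ (a voiced consonant), it takes -di, giving *luhgaldi*.
*topaluh*: final sound = /h/, a voiceless consonant → -pit → *topaluhpit*.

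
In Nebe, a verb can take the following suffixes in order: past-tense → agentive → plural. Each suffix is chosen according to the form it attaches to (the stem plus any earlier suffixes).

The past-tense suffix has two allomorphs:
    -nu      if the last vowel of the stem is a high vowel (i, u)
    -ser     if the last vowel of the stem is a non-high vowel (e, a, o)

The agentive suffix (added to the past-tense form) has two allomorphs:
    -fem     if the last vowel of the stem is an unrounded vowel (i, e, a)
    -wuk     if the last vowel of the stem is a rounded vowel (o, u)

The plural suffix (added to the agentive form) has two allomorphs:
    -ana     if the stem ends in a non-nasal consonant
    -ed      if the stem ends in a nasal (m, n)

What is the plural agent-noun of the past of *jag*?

Since the last vowel of *jag* is /a/ (a non-high vowel), it takes -ser, giving *jagser*.
The last vowel of the past-tense form *jagser* is /e/, which is an unrounded vowel, so the agentive suffix is -fem, giving *jagserfem*.
The agentive form *jagserfem*: final consonant = /m/, a nasal → -ed → *jagserfemed*.

jagserfemed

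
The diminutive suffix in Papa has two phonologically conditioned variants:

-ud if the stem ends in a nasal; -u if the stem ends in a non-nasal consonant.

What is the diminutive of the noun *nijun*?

nijunud

The final consonant of *nijun* is /n/, which is a nasal, so the suffix is -ud, giving *nijunud*.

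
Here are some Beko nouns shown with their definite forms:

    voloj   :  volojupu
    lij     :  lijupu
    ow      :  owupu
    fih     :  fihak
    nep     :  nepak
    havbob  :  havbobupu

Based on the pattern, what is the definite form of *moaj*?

The alternation tracks the final consonant of the stem — -ak when the stem ends in a voiceless consonant (*fih*, *nep*); -upu when the stem ends in a voiced consonant (*voloj*, *lij*, *ow*, *havbob*).
*moaj* — final consonant /j/ (voiced) → -upu → *moajupu*.

moajupu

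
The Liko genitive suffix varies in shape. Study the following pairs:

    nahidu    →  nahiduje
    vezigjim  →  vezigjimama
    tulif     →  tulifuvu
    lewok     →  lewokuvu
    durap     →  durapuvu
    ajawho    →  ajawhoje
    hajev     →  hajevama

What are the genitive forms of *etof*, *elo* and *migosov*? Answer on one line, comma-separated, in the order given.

The pattern is voicing of the final sound: -uvu when the stem ends in a voiceless consonant (*tulif*, *lewok*, *durap*); -ama when the stem ends in a voiced consonant (*vezigjim*, *hajev*); -je when the stem ends in a vowel (*nahidu*, *ajawho*).
The final sound of *etof* is /f/, which is a voiceless consonant, so the suffix is -uvu, giving *etofuvu*.
*elo*: final sound = /o/, a vowel → -je → *eloje*.
*migosov*: final sound = /v/, a voiced consonant → -ama → *migosovama*.

etofuvu, eloje, migosovama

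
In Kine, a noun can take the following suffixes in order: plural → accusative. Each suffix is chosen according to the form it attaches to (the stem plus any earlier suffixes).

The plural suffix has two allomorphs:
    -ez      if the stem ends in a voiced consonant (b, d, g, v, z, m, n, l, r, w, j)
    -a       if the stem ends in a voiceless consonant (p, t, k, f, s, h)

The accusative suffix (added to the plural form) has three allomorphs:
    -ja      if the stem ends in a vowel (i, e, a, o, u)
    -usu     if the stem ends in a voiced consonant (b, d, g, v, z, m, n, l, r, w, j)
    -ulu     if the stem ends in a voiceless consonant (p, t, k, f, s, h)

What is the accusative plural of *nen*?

Since the final consonant of *nen* is /n/ (voiced), it takes -ez, giving *nenez*.
The plural form *nenez* — final sound /z/ (a voiced consonant) → -usu → *nenezusu*.

nenezusu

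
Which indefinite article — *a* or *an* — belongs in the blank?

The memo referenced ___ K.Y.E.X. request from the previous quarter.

The indefinite article is chosen by the initial *sound* of the following word, not its spelling.
The initialism *K.Y.E.X.* is read letter by letter; the first letter, K, is pronounced /keɪ/, which begins with a consonant sound.
So the article is *a*: The memo referenced a K.Y.E.X. request from the previous quarter.

a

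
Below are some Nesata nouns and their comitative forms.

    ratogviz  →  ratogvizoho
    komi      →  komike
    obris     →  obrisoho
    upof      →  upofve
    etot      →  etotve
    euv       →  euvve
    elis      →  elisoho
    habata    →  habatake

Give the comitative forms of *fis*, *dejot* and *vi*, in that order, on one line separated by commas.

The alternation tracks the final sound of the stem — -oho when the stem ends in a sibilant (*ratogviz*, *obris*, *elis*); -ve when the stem ends in a non-sibilant consonant (*upof*, *etot*, *euv*); -ke when the stem ends in a vowel (*komi*, *habata*).
The final sound of *fis* is /s/, which is a sibilant, so the suffix is -oho, giving *fisoho*.
The final sound of *dejot* is /t/, which is a non-sibilant consonant, so the suffix is -ve, giving *dejotve*.
The final sound of *vi* is /i/, which is a vowel, so the suffix is -ke, giving *vike*.

fisoho, dejotve, vike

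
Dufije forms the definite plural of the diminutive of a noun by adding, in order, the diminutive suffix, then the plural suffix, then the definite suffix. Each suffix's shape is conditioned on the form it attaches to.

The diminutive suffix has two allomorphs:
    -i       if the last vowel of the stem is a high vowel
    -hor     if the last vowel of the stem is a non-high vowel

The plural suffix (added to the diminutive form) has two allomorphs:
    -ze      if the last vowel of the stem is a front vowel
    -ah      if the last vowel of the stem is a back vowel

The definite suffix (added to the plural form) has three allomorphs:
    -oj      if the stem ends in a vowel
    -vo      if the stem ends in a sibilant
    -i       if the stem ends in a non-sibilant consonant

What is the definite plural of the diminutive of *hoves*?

*hoves*: last vowel = /e/, a non-high vowel → -hor → *hoveshor*.
The diminutive form *hoveshor*: last vowel = /o/, a back vowel → -ah → *hoveshorah*.
The plural form *hoveshorah* — final sound /h/ (a non-sibilant consonant) → -i → *hoveshorahi*.

hoveshorahi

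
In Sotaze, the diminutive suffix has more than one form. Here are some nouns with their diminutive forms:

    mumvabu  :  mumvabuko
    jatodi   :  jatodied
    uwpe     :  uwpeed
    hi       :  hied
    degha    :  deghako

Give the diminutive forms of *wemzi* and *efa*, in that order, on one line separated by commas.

wemzied, efako

The suffix is conditioned by the last vowel: -ed when the last vowel of the stem is a front vowel (*jatodi*, *uwpe*, *hi*); -ko when the last vowel of the stem is a back vowel (*mumvabu*, *degha*).
Since the last vowel of *wemzi* is /i/ (a front vowel), it takes -ed, giving *wemzied*.
*efa* — last vowel /a/ (a back vowel) → -ko → *efako*.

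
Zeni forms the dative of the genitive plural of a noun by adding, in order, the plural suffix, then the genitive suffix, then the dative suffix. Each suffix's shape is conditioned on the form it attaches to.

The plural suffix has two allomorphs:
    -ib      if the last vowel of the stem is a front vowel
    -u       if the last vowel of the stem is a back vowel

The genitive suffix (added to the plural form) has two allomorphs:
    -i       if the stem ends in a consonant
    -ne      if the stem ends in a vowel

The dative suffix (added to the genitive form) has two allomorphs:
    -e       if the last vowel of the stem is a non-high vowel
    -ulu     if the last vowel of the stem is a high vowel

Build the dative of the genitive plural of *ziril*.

The last vowel of *ziril* is /i/, which is a front vowel, so the plural suffix is -ib, giving *zirilib*.
The plural form *zirilib* — final sound /b/ (a consonant) → -i → *zirilibi*.
The last vowel of the genitive form *zirilibi* is /i/, which is a high vowel, so the dative suffix is -ulu, giving *zirilibiulu*.

zirilibiulu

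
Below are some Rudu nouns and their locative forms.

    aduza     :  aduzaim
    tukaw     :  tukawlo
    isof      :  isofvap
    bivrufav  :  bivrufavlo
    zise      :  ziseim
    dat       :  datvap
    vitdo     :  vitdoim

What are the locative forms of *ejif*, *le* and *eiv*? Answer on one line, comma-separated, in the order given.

The suffix is conditioned by the final sound: -vap when the stem ends in a voiceless consonant (*isof*, *dat*); -lo when the stem ends in a voiced consonant (*tukaw*, *bivrufav*); -im when the stem ends in a vowel (*aduza*, *zise*, *vitdo*).
Since the final sound of *ejif* is /f/ (a voiceless consonant), it takes -vap, giving *ejifvap*.
The final sound of *le* is /e/, which is a vowel, so the suffix is -im, giving *leim*.
The final sound of *eiv* is /v/, which is a voiced consonant, so the suffix is -lo, giving *eivlo*.

ejifvap, leim, eivlo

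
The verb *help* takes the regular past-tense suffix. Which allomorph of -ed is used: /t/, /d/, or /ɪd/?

/t/

The stem *help* ends in a voiceless consonant other than /t/.
The -ed suffix is realized as /ɪd/ after /t, d/; as /t/ after other voiceless consonants; and as /d/ after other voiced sounds.
So -ed on *help* is pronounced /t/.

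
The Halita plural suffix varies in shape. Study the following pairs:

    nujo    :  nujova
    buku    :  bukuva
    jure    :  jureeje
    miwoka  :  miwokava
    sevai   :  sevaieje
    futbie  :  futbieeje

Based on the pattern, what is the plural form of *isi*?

The alternation tracks the last vowel of the stem — -eje when the last vowel of the stem is a front vowel (*jure*, *sevai*, *futbie*); -va when the last vowel of the stem is a back vowel (*nujo*, *buku*, *miwoka*).
*isi*: last vowel = /i/, a front vowel → -eje → *isieje*.

isieje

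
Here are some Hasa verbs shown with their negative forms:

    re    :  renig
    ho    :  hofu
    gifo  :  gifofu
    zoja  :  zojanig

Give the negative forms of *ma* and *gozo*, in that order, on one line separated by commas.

manig, gozofu

The suffix is conditioned by the last vowel: -fu when the last vowel of the stem is a rounded vowel (*ho*, *gifo*); -nig when the last vowel of the stem is an unrounded vowel (*re*, *zoja*).
*ma* — last vowel /a/ (an unrounded vowel) → -nig → *manig*.
*gozo* — last vowel /o/ (a rounded vowel) → -fu → *gozofu*.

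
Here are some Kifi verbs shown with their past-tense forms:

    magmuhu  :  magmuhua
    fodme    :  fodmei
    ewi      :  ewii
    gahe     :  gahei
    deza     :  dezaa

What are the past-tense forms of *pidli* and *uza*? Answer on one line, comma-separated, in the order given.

Looking at the last vowel of each stem: -i when the last vowel of the stem is a front vowel (*fodme*, *ewi*, *gahe*); -a when the last vowel of the stem is a back vowel (*magmuhu*, *deza*).
*pidli* — last vowel /i/ (a front vowel) → -i → *pidlii*.
The last vowel of *uza* is /a/, which is a back vowel, so the suffix is -a, giving *uzaa*.

pidlii, uzaa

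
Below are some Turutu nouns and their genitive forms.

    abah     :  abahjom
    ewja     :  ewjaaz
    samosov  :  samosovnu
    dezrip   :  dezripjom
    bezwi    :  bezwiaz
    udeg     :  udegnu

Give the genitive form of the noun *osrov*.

osrovnu

Looking at the final sound of each stem: -jom when the stem ends in a voiceless consonant (*abah*, *dezrip*); -nu when the stem ends in a voiced consonant (*samosov*, *udeg*); -az when the stem ends in a vowel (*ewja*, *bezwi*).
*osrov* — final sound /v/ (a voiced consonant) → -nu → *osrovnu*.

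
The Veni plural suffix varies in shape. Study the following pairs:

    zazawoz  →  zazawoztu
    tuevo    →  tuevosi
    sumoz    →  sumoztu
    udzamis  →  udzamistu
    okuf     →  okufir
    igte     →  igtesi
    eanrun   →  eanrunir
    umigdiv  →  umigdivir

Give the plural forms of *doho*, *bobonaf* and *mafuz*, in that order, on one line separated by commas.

The alternation tracks the final sound of the stem — -tu when the stem ends in a sibilant (*zazawoz*, *sumoz*, *udzamis*); -ir when the stem ends in a non-sibilant consonant (*okuf*, *eanrun*, *umigdiv*); -si when the stem ends in a vowel (*tuevo*, *igte*).
*doho*: final sound = /o/, a vowel → -si → *dohosi*.
Since the final sound of *bobonaf* is /f/ (a non-sibilant consonant), it takes -ir, giving *bobonafir*.
*mafuz*: final sound = /z/, a sibilant → -tu → *mafuztu*.

dohosi, bobonafir, mafuztu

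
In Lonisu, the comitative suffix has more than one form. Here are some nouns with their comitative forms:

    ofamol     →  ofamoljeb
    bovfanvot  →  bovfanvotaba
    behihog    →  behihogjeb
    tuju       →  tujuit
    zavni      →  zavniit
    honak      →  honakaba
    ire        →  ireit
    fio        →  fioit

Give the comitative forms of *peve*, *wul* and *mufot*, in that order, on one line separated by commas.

peveit, wuljeb, mufotaba

The alternation tracks the final sound of the stem — -aba when the stem ends in a voiceless consonant (*bovfanvot*, *honak*); -jeb when the stem ends in a voiced consonant (*ofamol*, *behihog*); -it when the stem ends in a vowel (*tuju*, *zavni*, *ire*, *fio*).
*peve* — final sound /e/ (a vowel) → -it → *peveit*.
The final sound of *wul* is /l/, which is a voiced consonant, so the suffix is -jeb, giving *wuljeb*.
*mufot* — final sound /t/ (a voiceless consonant) → -aba → *mufotaba*.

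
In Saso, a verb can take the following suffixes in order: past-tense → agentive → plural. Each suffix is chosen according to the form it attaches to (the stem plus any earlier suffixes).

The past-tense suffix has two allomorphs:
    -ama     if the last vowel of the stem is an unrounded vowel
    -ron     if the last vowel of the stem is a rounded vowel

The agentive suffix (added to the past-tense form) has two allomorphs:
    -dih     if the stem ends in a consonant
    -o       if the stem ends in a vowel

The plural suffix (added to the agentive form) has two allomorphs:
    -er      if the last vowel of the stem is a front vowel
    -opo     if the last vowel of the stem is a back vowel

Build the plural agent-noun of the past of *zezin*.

zezinamaoopo

*zezin* — last vowel /i/ (an unrounded vowel) → -ama → *zezinama*.
The past-tense form *zezinama* — final sound /a/ (a vowel) → -o → *zezinamao*.
The agentive form *zezinamao*: last vowel = /o/, a back vowel → -opo → *zezinamaoopo*.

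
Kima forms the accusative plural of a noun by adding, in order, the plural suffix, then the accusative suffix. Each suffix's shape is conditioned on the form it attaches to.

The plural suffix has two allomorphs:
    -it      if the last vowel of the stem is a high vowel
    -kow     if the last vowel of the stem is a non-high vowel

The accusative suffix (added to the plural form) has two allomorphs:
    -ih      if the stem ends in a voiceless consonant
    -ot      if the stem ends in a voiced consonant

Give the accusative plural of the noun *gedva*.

*gedva*: last vowel = /a/, a non-high vowel → -kow → *gedvakow*.
Since the final consonant of the plural form *gedvakow* is /w/ (voiced), it takes -ot, giving *gedvakowot*.

gedvakowot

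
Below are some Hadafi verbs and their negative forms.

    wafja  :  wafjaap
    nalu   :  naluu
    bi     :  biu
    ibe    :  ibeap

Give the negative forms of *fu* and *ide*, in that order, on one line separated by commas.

The suffix is conditioned by the last vowel: -u when the last vowel of the stem is a high vowel (*nalu*, *bi*); -ap when the last vowel of the stem is a non-high vowel (*wafja*, *ibe*).
*fu*: last vowel = /u/, a high vowel → -u → *fuu*.
The last vowel of *ide* is /e/, which is a non-high vowel, so the suffix is -ap, giving *ideap*.

fuu, ideap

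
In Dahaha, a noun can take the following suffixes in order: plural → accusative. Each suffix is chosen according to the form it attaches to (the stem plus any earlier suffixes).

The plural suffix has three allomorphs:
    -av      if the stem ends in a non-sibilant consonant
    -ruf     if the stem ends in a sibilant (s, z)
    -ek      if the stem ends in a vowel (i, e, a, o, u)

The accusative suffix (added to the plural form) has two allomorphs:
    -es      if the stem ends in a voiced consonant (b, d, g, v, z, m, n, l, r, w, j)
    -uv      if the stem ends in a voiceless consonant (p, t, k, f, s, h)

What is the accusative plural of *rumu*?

Since the final sound of *rumu* is /u/ (a vowel), it takes -ek, giving *rumuek*.
Since the final consonant of the plural form *rumuek* is /k/ (voiceless), it takes -uv, giving *rumuekuv*.

rumuekuv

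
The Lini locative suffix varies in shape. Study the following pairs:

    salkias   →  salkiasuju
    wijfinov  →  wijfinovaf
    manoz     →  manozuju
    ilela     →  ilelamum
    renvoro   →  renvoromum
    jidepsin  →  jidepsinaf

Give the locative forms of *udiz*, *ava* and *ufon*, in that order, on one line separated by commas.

The suffix is conditioned by the final sound: -uju when the stem ends in a sibilant (*salkias*, *manoz*); -af when the stem ends in a non-sibilant consonant (*wijfinov*, *jidepsin*); -mum when the stem ends in a vowel (*ilela*, *renvoro*).
*udiz*: final sound = /z/, a sibilant → -uju → *udizuju*.
*ava* — final sound /a/ (a vowel) → -mum → *avamum*.
Since the final sound of *ufon* is /n/ (a non-sibilant consonant), it takes -af, giving *ufonaf*.

udizuju, avamum, ufonaf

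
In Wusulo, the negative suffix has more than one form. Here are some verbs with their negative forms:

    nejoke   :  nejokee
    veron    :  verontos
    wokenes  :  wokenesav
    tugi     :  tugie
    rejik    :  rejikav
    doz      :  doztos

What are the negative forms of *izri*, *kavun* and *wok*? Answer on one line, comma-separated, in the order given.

The suffix is conditioned by the final sound: -av when the stem ends in a voiceless consonant (*wokenes*, *rejik*); -tos when the stem ends in a voiced consonant (*veron*, *doz*); -e when the stem ends in a vowel (*nejoke*, *tugi*).
The final sound of *izri* is /i/, which is a vowel, so the suffix is -e, giving *izrie*.
Since the final sound of *kavun* is /n/ (a voiced consonant), it takes -tos, giving *kavuntos*.
*wok* — final sound /k/ (a voiceless consonant) → -av → *wokav*.

izrie, kavuntos, wokav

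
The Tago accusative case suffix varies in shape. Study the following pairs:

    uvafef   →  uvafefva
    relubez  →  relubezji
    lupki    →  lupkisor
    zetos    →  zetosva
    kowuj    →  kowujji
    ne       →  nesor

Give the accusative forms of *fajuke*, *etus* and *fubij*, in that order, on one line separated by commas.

The suffix is conditioned by the final sound: -va when the stem ends in a voiceless consonant (*uvafef*, *zetos*); -ji when the stem ends in a voiced consonant (*relubez*, *kowuj*); -sor when the stem ends in a vowel (*lupki*, *ne*).
Since the final sound of *fajuke* is /e/ (a vowel), it takes -sor, giving *fajukesor*.
The final sound of *etus* is /s/, which is a voiceless consonant, so the suffix is -va, giving *etusva*.
*fubij*: final sound = /j/, a voiced consonant → -ji → *fubijji*.

fajukesor, etusva, fubijji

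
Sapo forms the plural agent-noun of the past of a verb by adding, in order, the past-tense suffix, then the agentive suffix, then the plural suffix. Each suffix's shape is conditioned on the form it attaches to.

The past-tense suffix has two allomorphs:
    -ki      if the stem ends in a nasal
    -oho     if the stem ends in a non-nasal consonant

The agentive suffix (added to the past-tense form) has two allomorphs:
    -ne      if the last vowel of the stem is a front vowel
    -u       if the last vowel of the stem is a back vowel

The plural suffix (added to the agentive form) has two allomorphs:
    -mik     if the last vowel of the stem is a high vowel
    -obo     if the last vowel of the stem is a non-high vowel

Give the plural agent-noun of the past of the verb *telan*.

telankineobo

*telan* — final consonant /n/ (a nasal) → -ki → *telanki*.
Since the last vowel of the past-tense form *telanki* is /i/ (a front vowel), it takes -ne, giving *telankine*.
The agentive form *telankine* — last vowel /e/ (a non-high vowel) → -obo → *telankineobo*.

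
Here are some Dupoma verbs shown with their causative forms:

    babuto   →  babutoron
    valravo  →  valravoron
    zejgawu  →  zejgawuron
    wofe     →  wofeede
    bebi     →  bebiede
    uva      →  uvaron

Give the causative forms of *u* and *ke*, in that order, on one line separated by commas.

uron, keede

The alternation tracks the last vowel of the stem — -ede when the last vowel of the stem is a front vowel (*wofe*, *bebi*); -ron when the last vowel of the stem is a back vowel (*babuto*, *valravo*, *zejgawu*, *uva*).
Since the last vowel of *u* is /u/ (a back vowel), it takes -ron, giving *uron*.
The last vowel of *ke* is /e/, which is a front vowel, so the suffix is -ede, giving *keede*.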